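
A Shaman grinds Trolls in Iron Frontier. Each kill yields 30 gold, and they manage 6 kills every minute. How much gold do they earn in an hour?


Gold per minute = 30 * 6 = 180
Gold per hour = 180 * 60 = 10800

10800 gold/hour


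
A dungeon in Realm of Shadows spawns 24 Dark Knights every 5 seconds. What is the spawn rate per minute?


Spawns per minute = count * (60 / interval)
= 24 * (60 / 5)
= 24 * 12.0
= 288.0

288.0 per minute


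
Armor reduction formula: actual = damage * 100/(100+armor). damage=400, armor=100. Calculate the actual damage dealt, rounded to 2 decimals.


actual = 400 * 100 / (100 + 100)
= 400 * 100 / 200
= 40000 / 200
= 200.00

200.00 damage


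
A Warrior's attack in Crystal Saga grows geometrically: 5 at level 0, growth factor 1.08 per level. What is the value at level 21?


value = base * growth^level
= 5 * 1.08^21
= 5 * 5.033834
= 25.17

25.17 attack


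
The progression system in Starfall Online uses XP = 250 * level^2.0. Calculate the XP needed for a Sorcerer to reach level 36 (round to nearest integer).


XP = 250 * level^2.0
Substitute level = 36:
XP = 250 * 36^2.0
= 250 * 1296.0
= 324000

324000 XP


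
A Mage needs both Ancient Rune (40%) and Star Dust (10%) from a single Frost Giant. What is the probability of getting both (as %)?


For independent events, P(both) = P(A) * P(B)
= 40% * 10%
= 400 / 100 %
= 4.0%

4.0%


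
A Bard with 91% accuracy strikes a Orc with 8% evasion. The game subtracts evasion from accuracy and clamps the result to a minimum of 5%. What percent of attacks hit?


accuracy - evasion = 91 - 8 = 83
Apply floor: max(83, 5) = 83
Hit chance = 83%

83%


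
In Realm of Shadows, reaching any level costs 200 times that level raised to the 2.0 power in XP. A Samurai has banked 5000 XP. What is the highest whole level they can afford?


XP = 200 * level^2.0, so level = (XP / 200)^(1/2.0)
= (5000 / 200)^(1/2.0)
= 25.0^0.5
= 5.0
Floor: level = 5

level 5


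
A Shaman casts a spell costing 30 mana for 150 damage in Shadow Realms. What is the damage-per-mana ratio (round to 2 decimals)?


Efficiency = damage / mana
= 150 / 30
= 5.00

5.00 dmg/mana


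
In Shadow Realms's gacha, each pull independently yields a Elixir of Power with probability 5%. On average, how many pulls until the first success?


Expected pulls for a geometric distribution = 1/p = 100 / rate%
= 100 / 5
= 20.0

20.0 pulls


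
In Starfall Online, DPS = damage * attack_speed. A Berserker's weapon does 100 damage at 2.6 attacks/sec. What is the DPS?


DPS = damage * attack_speed
= 100 * 2.6
= 260.0

260.0 DPS


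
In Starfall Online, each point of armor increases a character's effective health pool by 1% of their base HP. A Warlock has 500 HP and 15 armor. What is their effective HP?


EHP = 500 * (1 + 15/100)
= 500 * (1 + 0.15)
= 500 * 1.15
= 575.0

575.0 EHP


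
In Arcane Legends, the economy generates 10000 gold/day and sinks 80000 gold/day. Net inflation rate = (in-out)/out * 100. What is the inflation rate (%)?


Net gold = 10000 - 80000 = -70000
Inflation rate = net / sunk * 100 = -70000 / 80000 * 100
= -0.875 * 100
= -87.50%

-87.50%


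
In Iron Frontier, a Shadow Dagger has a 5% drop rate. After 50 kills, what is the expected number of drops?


Expected drops = kills * (drop_rate / 100)
= 50 * (5 / 100)
= 50 * 0.05
= 2.5

2.5 drops


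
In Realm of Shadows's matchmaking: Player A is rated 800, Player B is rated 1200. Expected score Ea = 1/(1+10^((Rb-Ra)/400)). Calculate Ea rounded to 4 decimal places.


Elo expected score: Ea = 1/(1 + 10^((Rb-Ra)/400))
Rb - Ra = 1200 - 800 = 400
(Rb-Ra)/400 = 400/400 = 1.0
10^1.0 = 10.0
Ea = 1/(1 + 10.0) = 1/11.0 = 0.0909

0.0909


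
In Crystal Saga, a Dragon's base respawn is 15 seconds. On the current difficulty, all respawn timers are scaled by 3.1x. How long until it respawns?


Respawn time = base * multiplier
= 15 * 3.1
= 46.5 seconds

46.5 seconds


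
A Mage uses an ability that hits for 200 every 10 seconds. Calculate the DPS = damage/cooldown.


DPS = damage / cooldown
= 200 / 10
= 20.00

20.00 DPS


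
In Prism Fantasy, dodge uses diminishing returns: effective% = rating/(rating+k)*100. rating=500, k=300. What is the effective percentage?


effective% = rating / (rating + k) * 100
= 500 / (500 + 300) * 100
= 500 / 800 * 100
= 0.625 * 100
= 62.50%

62.50%


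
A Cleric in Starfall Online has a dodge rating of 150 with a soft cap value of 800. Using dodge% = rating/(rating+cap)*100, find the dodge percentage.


dodge% = 150 / (150 + 800) * 100
= 150 / 950 * 100
= 0.157895 * 100
= 15.79%

15.79%


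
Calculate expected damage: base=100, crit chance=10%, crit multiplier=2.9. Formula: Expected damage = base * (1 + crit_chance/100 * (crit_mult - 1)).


E[dmg] = base * (1 + crit_chance * (crit_mult - 1))
cc as decimal = 10/100 = 0.1
cm - 1 = 2.9 - 1 = 1.9
Bonus factor = 0.1 * 1.9 = 0.19
Total multiplier = 1 + 0.19 = 1.19
Expected damage = 100 * 1.19 = 119.00

119.00 damage


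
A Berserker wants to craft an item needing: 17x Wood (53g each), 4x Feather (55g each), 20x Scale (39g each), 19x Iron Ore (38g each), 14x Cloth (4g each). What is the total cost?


Cost breakdown:
  Wood: 17 * 53 = 901
  Feather: 4 * 55 = 220
  Scale: 20 * 39 = 780
  Iron Ore: 19 * 38 = 722
  Cloth: 14 * 4 = 56
Total = 901 + 220 + 780 + 722 + 56 = 2679

2679 gold


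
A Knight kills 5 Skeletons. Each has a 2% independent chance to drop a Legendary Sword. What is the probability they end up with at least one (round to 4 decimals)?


P(at least one) = 1 - P(none) = 1 - (1-p)^n
p = 2/100 = 0.02
1 - p = 0.98
(1 - p)^5 = 0.98^5 = 0.903921
P(at least one) = 1 - 0.903921 = 0.0961

0.0961


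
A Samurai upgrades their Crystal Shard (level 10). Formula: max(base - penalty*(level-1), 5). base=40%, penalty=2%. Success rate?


raw_rate = 40 - 2 * (10 - 1)
= 40 - 2 * 9
= 40 - 18
= 22
Apply floor: max(22, 5) = 22%

22%


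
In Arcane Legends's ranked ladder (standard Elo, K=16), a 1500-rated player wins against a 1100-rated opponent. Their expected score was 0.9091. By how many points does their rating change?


Elo update: delta = K * (S - Ea), where S = 1 (wins)
S - Ea = 1 - 0.9091 = 0.0909
Rating change = 16 * 0.0909
= 1.45

1.45 rating points


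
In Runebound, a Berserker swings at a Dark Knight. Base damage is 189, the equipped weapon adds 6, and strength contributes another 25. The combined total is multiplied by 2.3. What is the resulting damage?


Sum base + weapon + str = 189 + 6 + 25 = 220
Multiply by 2.3:
220 * 2.3 = 506.0

506.0 damage


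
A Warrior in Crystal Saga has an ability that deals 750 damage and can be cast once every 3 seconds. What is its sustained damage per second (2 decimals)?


DPS = damage / cooldown
= 750 / 3
= 250.00

250.00 DPS


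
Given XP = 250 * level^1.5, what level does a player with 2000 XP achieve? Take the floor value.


XP = 250 * level^1.5, so level = (XP / 250)^(1/1.5)
= (2000 / 250)^(1/1.5)
= 8.0^0.6667
= 4.0
Floor: level = 4

level 4


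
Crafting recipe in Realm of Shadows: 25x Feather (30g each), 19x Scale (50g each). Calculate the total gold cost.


Cost breakdown:
  Feather: 25 * 30 = 750
  Scale: 19 * 50 = 950
Total = 750 + 950 = 1700

1700 gold


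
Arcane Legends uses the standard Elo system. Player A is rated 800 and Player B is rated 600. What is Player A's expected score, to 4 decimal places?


Elo expected score: Ea = 1/(1 + 10^((Rb-Ra)/400))
Rb - Ra = 600 - 800 = -200
(Rb-Ra)/400 = -200/400 = -0.5
10^-0.5 = 0.316228
Ea = 1/(1 + 0.316228) = 1/1.316228 = 0.7597

0.7597


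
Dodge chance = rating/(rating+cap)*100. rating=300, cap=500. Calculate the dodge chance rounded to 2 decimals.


dodge% = 300 / (300 + 500) * 100
= 300 / 800 * 100
= 0.375 * 100
= 37.50%

37.50%


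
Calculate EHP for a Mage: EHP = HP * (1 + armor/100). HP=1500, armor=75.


EHP = 1500 * (1 + 75/100)
= 1500 * (1 + 0.75)
= 1500 * 1.75
= 2625.0

2625.0 EHP


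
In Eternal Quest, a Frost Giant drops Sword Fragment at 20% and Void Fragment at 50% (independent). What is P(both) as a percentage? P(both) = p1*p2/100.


For independent events, P(both) = P(A) * P(B)
= 20% * 50%
= 1000 / 100 %
= 10.0%

10.0%


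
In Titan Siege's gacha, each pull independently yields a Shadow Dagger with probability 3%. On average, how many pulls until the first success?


Expected pulls for a geometric distribution = 1/p = 100 / rate%
= 100 / 3
= 33.33

33.33 pulls


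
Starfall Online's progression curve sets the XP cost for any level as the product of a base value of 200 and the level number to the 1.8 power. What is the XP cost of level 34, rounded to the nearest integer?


XP = 200 * level^1.8
Substitute level = 34:
XP = 200 * 34^1.8
= 200 * 571.0341
= 114207

114207 XP


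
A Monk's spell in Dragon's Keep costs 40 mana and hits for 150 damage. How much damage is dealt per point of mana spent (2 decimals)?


Efficiency = damage / mana
= 150 / 40
= 3.75

3.75 dmg/mana


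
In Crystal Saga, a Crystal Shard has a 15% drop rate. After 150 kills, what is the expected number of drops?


Expected drops = kills * (drop_rate / 100)
= 150 * (15 / 100)
= 150 * 0.15
= 22.5

22.5 drops


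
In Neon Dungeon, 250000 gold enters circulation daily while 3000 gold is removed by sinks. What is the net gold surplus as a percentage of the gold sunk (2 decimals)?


Net gold = 250000 - 3000 = 247000
Inflation rate = net / sunk * 100 = 247000 / 3000 * 100
= 82.333333 * 100
= 8233.33%

8233.33%


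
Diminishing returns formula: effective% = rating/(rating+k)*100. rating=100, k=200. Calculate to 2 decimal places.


effective% = rating / (rating + k) * 100
= 100 / (100 + 200) * 100
= 100 / 300 * 100
= 0.333333 * 100
= 33.33%

33.33%


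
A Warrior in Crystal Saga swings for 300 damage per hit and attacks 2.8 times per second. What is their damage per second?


DPS = damage * attack_speed
= 300 * 2.8
= 840.0

840.0 DPS


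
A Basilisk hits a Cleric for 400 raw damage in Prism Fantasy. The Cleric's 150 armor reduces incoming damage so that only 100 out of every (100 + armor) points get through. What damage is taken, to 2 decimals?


actual = 400 * 100 / (100 + 150)
= 400 * 100 / 250
= 40000 / 250
= 160.00

160.00 damage


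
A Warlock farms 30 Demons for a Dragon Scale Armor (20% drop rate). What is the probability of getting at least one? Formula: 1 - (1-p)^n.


P(at least one) = 1 - P(none) = 1 - (1-p)^n
p = 20/100 = 0.2
1 - p = 0.8
(1 - p)^30 = 0.8^30 = 0.001238
P(at least one) = 1 - 0.001238 = 0.9988

0.9988


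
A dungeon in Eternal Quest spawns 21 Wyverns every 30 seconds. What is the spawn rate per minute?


Spawns per minute = count * (60 / interval)
= 21 * (60 / 30)
= 21 * 2.0
= 42.0

42.0 per minute


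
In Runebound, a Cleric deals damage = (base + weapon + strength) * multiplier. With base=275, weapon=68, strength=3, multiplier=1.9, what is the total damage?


Sum base + weapon + str = 275 + 68 + 3 = 346
Multiply by 1.9:
346 * 1.9 = 657.4

657.4 damage


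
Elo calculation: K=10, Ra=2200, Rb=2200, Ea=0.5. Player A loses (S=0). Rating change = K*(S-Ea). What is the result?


Elo update: delta = K * (S - Ea), where S = 0 (loses)
S - Ea = 0 - 0.5 = -0.5
Rating change = 10 * -0.5
= -5.00

-5.00 rating points


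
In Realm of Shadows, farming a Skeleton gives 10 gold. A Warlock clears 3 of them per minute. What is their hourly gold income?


Gold per minute = 10 * 3 = 30
Gold per hour = 30 * 60 = 1800

1800 gold/hour


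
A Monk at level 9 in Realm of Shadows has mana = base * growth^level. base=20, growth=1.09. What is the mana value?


value = base * growth^level
= 20 * 1.09^9
= 20 * 2.171893
= 43.44

43.44 mana


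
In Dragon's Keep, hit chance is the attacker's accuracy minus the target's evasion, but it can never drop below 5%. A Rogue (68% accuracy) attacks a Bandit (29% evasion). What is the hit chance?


accuracy - evasion = 68 - 29 = 39
Apply floor: max(39, 5) = 39
Hit chance = 39%

39%


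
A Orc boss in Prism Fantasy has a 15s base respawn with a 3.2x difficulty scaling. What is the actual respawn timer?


Respawn time = base * multiplier
= 15 * 3.2
= 48.0 seconds

48.0 seconds


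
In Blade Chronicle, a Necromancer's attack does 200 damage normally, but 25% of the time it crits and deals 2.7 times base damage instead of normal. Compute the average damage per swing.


E[dmg] = base * (1 + crit_chance * (crit_mult - 1))
cc as decimal = 25/100 = 0.25
cm - 1 = 2.7 - 1 = 1.7
Bonus factor = 0.25 * 1.7 = 0.425
Total multiplier = 1 + 0.425 = 1.425
Expected damage = 200 * 1.425 = 285.00

285.00 damage


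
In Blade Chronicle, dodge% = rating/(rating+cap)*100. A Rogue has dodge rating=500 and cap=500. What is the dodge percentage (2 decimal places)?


dodge% = 500 / (500 + 500) * 100
= 500 / 1000 * 100
= 0.5 * 100
= 50.00%

50.00%


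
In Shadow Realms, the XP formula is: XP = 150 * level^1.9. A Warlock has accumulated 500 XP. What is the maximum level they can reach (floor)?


XP = 150 * level^1.9, so level = (XP / 150)^(1/1.9)
= (500 / 150)^(1/1.9)
= 3.3333^0.5263
= 1.8845
Floor: level = 1

level 1


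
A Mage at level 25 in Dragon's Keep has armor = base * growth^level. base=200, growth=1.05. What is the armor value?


value = base * growth^level
= 200 * 1.05^25
= 200 * 3.386355
= 677.27

677.27 armor


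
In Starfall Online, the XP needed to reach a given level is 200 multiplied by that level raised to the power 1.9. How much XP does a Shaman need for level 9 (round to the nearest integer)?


XP = 200 * level^1.9
Substitute level = 9:
XP = 200 * 9^1.9
= 200 * 65.0221
= 13004

13004 XP


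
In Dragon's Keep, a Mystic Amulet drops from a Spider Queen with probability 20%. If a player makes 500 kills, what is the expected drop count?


Expected drops = kills * (drop_rate / 100)
= 500 * (20 / 100)
= 500 * 0.2
= 100.0

100.0 drops


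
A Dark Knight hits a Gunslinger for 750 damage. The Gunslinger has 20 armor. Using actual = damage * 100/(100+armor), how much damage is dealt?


actual = 750 * 100 / (100 + 20)
= 750 * 100 / 120
= 75000 / 120
= 625.00

625.00 damage


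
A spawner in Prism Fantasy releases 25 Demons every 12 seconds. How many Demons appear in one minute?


Spawns per minute = count * (60 / interval)
= 25 * (60 / 12)
= 25 * 5.0
= 125.0

125.0 per minute


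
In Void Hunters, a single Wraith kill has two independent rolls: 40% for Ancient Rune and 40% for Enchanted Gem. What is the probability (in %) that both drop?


For independent events, P(both) = P(A) * P(B)
= 40% * 40%
= 1600 / 100 %
= 16.0%

16.0%


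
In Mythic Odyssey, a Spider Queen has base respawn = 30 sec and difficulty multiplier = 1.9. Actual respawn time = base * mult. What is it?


Respawn time = base * multiplier
= 30 * 1.9
= 57.0 seconds

57.0 seconds


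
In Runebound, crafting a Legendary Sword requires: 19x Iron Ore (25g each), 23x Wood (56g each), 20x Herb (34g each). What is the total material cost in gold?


Cost breakdown:
  Iron Ore: 19 * 25 = 475
  Wood: 23 * 56 = 1288
  Herb: 20 * 34 = 680
Total = 475 + 1288 + 680 = 2443

2443 gold


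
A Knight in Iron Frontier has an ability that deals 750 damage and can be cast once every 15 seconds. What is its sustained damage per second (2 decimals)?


DPS = damage / cooldown
= 750 / 15
= 50.00

50.00 DPS


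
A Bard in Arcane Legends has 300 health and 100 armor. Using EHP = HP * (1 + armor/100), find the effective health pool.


EHP = 300 * (1 + 100/100)
= 300 * (1 + 1.0)
= 300 * 2.0
= 600.0

600.0 EHP


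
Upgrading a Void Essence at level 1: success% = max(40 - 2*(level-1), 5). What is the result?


raw_rate = 40 - 2 * (1 - 1)
= 40 - 2 * 0
= 40 - 0
= 40
Apply floor: max(40, 5) = 40%

40%


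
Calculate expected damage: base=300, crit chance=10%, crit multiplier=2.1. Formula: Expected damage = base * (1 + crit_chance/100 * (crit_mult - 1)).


E[dmg] = base * (1 + crit_chance * (crit_mult - 1))
cc as decimal = 10/100 = 0.1
cm - 1 = 2.1 - 1 = 1.1
Bonus factor = 0.1 * 1.1 = 0.11
Total multiplier = 1 + 0.11 = 1.11
Expected damage = 300 * 1.11 = 333.00

333.00 damage


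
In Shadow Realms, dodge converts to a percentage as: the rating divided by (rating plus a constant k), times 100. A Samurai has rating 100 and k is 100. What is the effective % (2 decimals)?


effective% = rating / (rating + k) * 100
= 100 / (100 + 100) * 100
= 100 / 200 * 100
= 0.5 * 100
= 50.00%

50.00%


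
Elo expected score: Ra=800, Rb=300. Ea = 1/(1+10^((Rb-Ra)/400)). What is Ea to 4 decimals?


Elo expected score: Ea = 1/(1 + 10^((Rb-Ra)/400))
Rb - Ra = 300 - 800 = -500
(Rb-Ra)/400 = -500/400 = -1.25
10^-1.25 = 0.056234
Ea = 1/(1 + 0.056234) = 1/1.056234 = 0.9468

0.9468


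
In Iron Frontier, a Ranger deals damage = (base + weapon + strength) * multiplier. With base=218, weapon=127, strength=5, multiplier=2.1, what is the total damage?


Sum base + weapon + str = 218 + 127 + 5 = 350
Multiply by 2.1:
350 * 2.1 = 735.0

735.0 damage


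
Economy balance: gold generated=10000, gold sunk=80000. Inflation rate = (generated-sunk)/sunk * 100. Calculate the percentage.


Net gold = 10000 - 80000 = -70000
Inflation rate = net / sunk * 100 = -70000 / 80000 * 100
= -0.875 * 100
= -87.50%

-87.50%


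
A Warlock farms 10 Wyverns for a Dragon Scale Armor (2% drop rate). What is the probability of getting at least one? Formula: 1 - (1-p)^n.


P(at least one) = 1 - P(none) = 1 - (1-p)^n
p = 2/100 = 0.02
1 - p = 0.98
(1 - p)^10 = 0.98^10 = 0.817073
P(at least one) = 1 - 0.817073 = 0.1829

0.1829


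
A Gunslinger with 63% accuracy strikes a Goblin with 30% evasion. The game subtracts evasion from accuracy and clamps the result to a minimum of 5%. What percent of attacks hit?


accuracy - evasion = 63 - 30 = 33
Apply floor: max(33, 5) = 33
Hit chance = 33%

33%


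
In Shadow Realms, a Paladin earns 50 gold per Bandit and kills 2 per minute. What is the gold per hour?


Gold per minute = 50 * 2 = 100
Gold per hour = 100 * 60 = 6000

6000 gold/hour


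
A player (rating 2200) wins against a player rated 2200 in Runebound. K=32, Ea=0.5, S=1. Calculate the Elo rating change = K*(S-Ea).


Elo update: delta = K * (S - Ea), where S = 1 (wins)
S - Ea = 1 - 0.5 = 0.5
Rating change = 32 * 0.5
= 16.00

16.00 rating points


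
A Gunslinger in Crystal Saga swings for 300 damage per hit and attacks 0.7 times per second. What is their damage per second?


DPS = damage * attack_speed
= 300 * 0.7
= 210.0

210.0 DPS


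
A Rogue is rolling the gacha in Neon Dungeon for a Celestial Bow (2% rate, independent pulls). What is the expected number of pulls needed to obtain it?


Expected pulls for a geometric distribution = 1/p = 100 / rate%
= 100 / 2
= 50.0

50.0 pulls


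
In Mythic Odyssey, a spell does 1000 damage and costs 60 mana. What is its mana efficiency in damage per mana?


Efficiency = damage / mana
= 1000 / 60
= 16.67

16.67 dmg/mana


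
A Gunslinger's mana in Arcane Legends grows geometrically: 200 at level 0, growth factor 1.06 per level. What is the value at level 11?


value = base * growth^level
= 200 * 1.06^11
= 200 * 1.898299
= 379.66

379.66 mana


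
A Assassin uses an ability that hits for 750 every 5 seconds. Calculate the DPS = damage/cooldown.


DPS = damage / cooldown
= 750 / 5
= 150.00

150.00 DPS


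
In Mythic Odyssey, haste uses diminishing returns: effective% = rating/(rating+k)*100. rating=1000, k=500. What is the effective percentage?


effective% = rating / (rating + k) * 100
= 1000 / (1000 + 500) * 100
= 1000 / 1500 * 100
= 0.666667 * 100
= 66.67%

66.67%


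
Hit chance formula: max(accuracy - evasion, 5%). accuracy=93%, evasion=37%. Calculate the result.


accuracy - evasion = 93 - 37 = 56
Apply floor: max(56, 5) = 56
Hit chance = 56%

56%


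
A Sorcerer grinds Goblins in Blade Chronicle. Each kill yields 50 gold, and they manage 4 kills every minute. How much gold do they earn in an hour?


Gold per minute = 50 * 4 = 200
Gold per hour = 200 * 60 = 12000

12000 gold/hour


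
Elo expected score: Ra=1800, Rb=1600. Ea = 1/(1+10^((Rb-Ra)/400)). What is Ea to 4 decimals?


Elo expected score: Ea = 1/(1 + 10^((Rb-Ra)/400))
Rb - Ra = 1600 - 1800 = -200
(Rb-Ra)/400 = -200/400 = -0.5
10^-0.5 = 0.316228
Ea = 1/(1 + 0.316228) = 1/1.316228 = 0.7597

0.7597


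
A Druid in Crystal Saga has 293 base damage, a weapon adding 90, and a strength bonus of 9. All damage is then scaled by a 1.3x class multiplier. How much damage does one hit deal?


Sum base + weapon + str = 293 + 90 + 9 = 392
Multiply by 1.3:
392 * 1.3 = 509.6

509.6 damage


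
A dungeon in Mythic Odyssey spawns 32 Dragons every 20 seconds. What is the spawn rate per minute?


Spawns per minute = count * (60 / interval)
= 32 * (60 / 20)
= 32 * 3.0
= 96.0

96.0 per minute


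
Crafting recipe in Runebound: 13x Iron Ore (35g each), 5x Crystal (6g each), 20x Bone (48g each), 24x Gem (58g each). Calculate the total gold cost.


Cost breakdown:
  Iron Ore: 13 * 35 = 455
  Crystal: 5 * 6 = 30
  Bone: 20 * 48 = 960
  Gem: 24 * 58 = 1392
Total = 455 + 30 + 960 + 1392 = 2837

2837 gold


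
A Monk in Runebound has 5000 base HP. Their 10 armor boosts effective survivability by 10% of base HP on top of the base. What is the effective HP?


EHP = 5000 * (1 + 10/100)
= 5000 * (1 + 0.1)
= 5000 * 1.1
= 5500.0

5500.0 EHP


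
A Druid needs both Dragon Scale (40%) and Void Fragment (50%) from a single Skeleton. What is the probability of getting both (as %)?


For independent events, P(both) = P(A) * P(B)
= 40% * 50%
= 2000 / 100 %
= 20.0%

20.0%


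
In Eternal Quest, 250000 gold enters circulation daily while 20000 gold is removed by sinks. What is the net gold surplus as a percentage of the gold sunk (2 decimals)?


Net gold = 250000 - 20000 = 230000
Inflation rate = net / sunk * 100 = 230000 / 20000 * 100
= 11.5 * 100
= 1150.00%

1150.00%


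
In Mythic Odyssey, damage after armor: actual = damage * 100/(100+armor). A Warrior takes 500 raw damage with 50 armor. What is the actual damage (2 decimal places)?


actual = 500 * 100 / (100 + 50)
= 500 * 100 / 150
= 50000 / 150
= 333.33

333.33 damage


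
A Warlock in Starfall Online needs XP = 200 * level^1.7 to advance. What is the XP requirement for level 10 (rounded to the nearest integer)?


XP = 200 * level^1.7
Substitute level = 10:
XP = 200 * 10^1.7
= 200 * 50.1187
= 10024

10024 XP


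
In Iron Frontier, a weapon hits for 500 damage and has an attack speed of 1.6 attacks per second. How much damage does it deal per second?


DPS = damage * attack_speed
= 500 * 1.6
= 800.0

800.0 DPS


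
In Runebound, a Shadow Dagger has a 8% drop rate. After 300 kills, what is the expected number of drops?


Expected drops = kills * (drop_rate / 100)
= 300 * (8 / 100)
= 300 * 0.08
= 24.0

24.0 drops


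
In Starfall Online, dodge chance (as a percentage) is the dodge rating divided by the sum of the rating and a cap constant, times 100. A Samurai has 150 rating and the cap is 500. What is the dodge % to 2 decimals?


dodge% = 150 / (150 + 500) * 100
= 150 / 650 * 100
= 0.230769 * 100
= 23.08%

23.08%


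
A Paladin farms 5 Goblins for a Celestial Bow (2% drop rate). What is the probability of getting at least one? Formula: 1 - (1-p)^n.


P(at least one) = 1 - P(none) = 1 - (1-p)^n
p = 2/100 = 0.02
1 - p = 0.98
(1 - p)^5 = 0.98^5 = 0.903921
P(at least one) = 1 - 0.903921 = 0.0961

0.0961


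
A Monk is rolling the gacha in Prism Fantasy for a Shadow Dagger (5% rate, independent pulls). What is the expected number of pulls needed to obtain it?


Expected pulls for a geometric distribution = 1/p = 100 / rate%
= 100 / 5
= 20.0

20.0 pulls


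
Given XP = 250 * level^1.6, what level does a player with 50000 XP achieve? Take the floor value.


XP = 250 * level^1.6, so level = (XP / 250)^(1/1.6)
= (50000 / 250)^(1/1.6)
= 200.0^0.625
= 27.4248
Floor: level = 27

level 27


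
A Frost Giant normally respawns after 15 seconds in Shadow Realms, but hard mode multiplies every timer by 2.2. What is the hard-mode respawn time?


Respawn time = base * multiplier
= 15 * 2.2
= 33.0 seconds

33.0 seconds


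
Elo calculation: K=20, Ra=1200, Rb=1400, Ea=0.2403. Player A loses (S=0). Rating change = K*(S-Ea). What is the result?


Elo update: delta = K * (S - Ea), where S = 0 (loses)
S - Ea = 0 - 0.2403 = -0.2403
Rating change = 20 * -0.2403
= -4.81

-4.81 rating points


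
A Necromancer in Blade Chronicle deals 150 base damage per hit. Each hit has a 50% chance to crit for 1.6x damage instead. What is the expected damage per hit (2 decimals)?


E[dmg] = base * (1 + crit_chance * (crit_mult - 1))
cc as decimal = 50/100 = 0.5
cm - 1 = 1.6 - 1 = 0.6
Bonus factor = 0.5 * 0.6 = 0.3
Total multiplier = 1 + 0.3 = 1.3
Expected damage = 150 * 1.3 = 195.00

195.00 damage


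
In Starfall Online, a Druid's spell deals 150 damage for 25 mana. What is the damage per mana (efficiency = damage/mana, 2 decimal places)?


Efficiency = damage / mana
= 150 / 25
= 6.00

6.00 dmg/mana


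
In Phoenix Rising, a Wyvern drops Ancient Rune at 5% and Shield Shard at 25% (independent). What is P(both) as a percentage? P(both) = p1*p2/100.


For independent events, P(both) = P(A) * P(B)
= 5% * 25%
= 125 / 100 %
= 1.25%

1.25%


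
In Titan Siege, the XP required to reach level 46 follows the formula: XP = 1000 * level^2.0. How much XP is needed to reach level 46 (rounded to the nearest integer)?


XP = 1000 * level^2.0
Substitute level = 46:
XP = 1000 * 46^2.0
= 1000 * 2116.0
= 2116000

2116000 XP


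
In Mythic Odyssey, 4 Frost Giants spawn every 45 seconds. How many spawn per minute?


Spawns per minute = count * (60 / interval)
= 4 * (60 / 45)
= 4 * 1.3333
= 5.33

5.33 per minute


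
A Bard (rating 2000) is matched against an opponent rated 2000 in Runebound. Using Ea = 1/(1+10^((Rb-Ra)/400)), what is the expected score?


Elo expected score: Ea = 1/(1 + 10^((Rb-Ra)/400))
Rb - Ra = 2000 - 2000 = 0
(Rb-Ra)/400 = 0/400 = 0.0
10^0.0 = 1.0
Ea = 1/(1 + 1.0) = 1/2.0 = 0.5000

0.5000


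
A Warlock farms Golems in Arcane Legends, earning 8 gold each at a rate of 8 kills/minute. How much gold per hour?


Gold per minute = 8 * 8 = 64
Gold per hour = 64 * 60 = 3840

3840 gold/hour


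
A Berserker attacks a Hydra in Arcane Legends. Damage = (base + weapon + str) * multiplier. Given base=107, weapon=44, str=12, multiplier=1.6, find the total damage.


Sum base + weapon + str = 107 + 44 + 12 = 163
Multiply by 1.6:
163 * 1.6 = 260.8

260.8 damage


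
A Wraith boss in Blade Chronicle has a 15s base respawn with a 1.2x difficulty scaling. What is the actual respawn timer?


Respawn time = base * multiplier
= 15 * 1.2
= 18.0 seconds

18.0 seconds


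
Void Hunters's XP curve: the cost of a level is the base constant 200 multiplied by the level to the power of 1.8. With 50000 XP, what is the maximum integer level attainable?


XP = 200 * level^1.8, so level = (XP / 200)^(1/1.8)
= (50000 / 200)^(1/1.8)
= 250.0^0.5556
= 21.4876
Floor: level = 21

level 21


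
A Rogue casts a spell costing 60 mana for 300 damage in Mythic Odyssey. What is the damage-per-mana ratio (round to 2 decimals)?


Efficiency = damage / mana
= 300 / 60
= 5.00

5.00 dmg/mana


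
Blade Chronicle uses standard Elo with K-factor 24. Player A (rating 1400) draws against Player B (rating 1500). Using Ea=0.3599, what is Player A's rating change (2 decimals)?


Elo update: delta = K * (S - Ea), where S = 0.5 (draws)
S - Ea = 0.5 - 0.3599 = 0.1401
Rating change = 24 * 0.1401
= 3.36

3.36 rating points


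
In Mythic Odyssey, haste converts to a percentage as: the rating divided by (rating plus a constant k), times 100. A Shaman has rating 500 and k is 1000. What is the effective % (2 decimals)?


effective% = rating / (rating + k) * 100
= 500 / (500 + 1000) * 100
= 500 / 1500 * 100
= 0.333333 * 100
= 33.33%

33.33%


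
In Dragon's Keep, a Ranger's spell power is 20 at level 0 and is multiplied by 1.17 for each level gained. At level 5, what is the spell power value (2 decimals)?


value = base * growth^level
= 20 * 1.17^5
= 20 * 2.192448
= 43.85

43.85 spell power


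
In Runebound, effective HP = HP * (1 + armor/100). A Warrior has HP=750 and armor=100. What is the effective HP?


EHP = 750 * (1 + 100/100)
= 750 * (1 + 1.0)
= 750 * 2.0
= 1500.0

1500.0 EHP


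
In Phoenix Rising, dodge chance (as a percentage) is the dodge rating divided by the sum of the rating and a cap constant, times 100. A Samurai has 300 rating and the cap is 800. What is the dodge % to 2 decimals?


dodge% = 300 / (300 + 800) * 100
= 300 / 1100 * 100
= 0.272727 * 100
= 27.27%

27.27%


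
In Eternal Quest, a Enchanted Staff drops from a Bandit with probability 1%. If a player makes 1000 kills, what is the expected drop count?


Expected drops = kills * (drop_rate / 100)
= 1000 * (1 / 100)
= 1000 * 0.01
= 10.0

10.0 drops


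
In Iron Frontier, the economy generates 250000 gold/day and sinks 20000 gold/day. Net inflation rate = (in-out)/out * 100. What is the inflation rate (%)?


Net gold = 250000 - 20000 = 230000
Inflation rate = net / sunk * 100 = 230000 / 20000 * 100
= 11.5 * 100
= 1150.00%

1150.00%


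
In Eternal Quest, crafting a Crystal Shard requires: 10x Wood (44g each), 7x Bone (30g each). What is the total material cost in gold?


Cost breakdown:
  Wood: 10 * 44 = 440
  Bone: 7 * 30 = 210
Total = 440 + 210 = 650

650 gold


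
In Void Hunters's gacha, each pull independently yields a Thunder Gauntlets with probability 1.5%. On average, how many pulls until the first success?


Expected pulls for a geometric distribution = 1/p = 100 / rate%
= 100 / 1.5
= 66.67

66.67 pulls


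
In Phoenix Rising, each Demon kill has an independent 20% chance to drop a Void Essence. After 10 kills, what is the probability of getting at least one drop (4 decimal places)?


P(at least one) = 1 - P(none) = 1 - (1-p)^n
p = 20/100 = 0.2
1 - p = 0.8
(1 - p)^10 = 0.8^10 = 0.107374
P(at least one) = 1 - 0.107374 = 0.8926

0.8926


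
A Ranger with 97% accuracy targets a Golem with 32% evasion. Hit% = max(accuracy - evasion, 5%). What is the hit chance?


accuracy - evasion = 97 - 32 = 65
Apply floor: max(65, 5) = 65
Hit chance = 65%

65%


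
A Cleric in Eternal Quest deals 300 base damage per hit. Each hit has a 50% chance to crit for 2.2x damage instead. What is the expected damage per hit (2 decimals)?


E[dmg] = base * (1 + crit_chance * (crit_mult - 1))
cc as decimal = 50/100 = 0.5
cm - 1 = 2.2 - 1 = 1.2
Bonus factor = 0.5 * 1.2 = 0.6
Total multiplier = 1 + 0.6 = 1.6
Expected damage = 300 * 1.6 = 480.00

480.00 damage


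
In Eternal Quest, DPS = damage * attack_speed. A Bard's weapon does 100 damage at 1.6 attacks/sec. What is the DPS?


DPS = damage * attack_speed
= 100 * 1.6
= 160.0

160.0 DPS


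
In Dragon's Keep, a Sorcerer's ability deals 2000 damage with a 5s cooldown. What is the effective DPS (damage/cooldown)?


DPS = damage / cooldown
= 2000 / 5
= 400.00

400.00 DPS


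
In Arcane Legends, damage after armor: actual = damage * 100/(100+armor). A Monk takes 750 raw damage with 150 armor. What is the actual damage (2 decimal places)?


actual = 750 * 100 / (100 + 150)
= 750 * 100 / 250
= 75000 / 250
= 300.00

300.00 damage


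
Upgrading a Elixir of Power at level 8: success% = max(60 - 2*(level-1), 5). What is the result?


raw_rate = 60 - 2 * (8 - 1)
= 60 - 2 * 7
= 60 - 14
= 46
Apply floor: max(46, 5) = 46%

46%


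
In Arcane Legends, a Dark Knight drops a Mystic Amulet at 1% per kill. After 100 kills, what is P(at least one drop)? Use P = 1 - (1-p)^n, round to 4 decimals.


P(at least one) = 1 - P(none) = 1 - (1-p)^n
p = 1/100 = 0.01
1 - p = 0.99
(1 - p)^100 = 0.99^100 = 0.366032
P(at least one) = 1 - 0.366032 = 0.6340

0.6340


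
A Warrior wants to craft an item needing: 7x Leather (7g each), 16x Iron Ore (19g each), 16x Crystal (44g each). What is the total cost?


Cost breakdown:
  Leather: 7 * 7 = 49
  Iron Ore: 16 * 19 = 304
  Crystal: 16 * 44 = 704
Total = 49 + 304 + 704 = 1057

1057 gold


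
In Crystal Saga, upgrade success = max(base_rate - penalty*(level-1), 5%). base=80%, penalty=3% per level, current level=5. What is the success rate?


raw_rate = 80 - 3 * (5 - 1)
= 80 - 3 * 4
= 80 - 12
= 68
Apply floor: max(68, 5) = 68%

68%


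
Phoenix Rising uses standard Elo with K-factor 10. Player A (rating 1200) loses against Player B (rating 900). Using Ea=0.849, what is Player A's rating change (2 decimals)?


Elo update: delta = K * (S - Ea), where S = 0 (loses)
S - Ea = 0 - 0.849 = -0.849
Rating change = 10 * -0.849
= -8.49

-8.49 rating points


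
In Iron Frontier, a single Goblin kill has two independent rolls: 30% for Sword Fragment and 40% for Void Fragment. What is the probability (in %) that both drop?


For independent events, P(both) = P(A) * P(B)
= 30% * 40%
= 1200 / 100 %
= 12.0%

12.0%


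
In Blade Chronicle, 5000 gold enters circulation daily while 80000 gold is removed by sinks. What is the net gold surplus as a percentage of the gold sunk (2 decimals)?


Net gold = 5000 - 80000 = -75000
Inflation rate = net / sunk * 100 = -75000 / 80000 * 100
= -0.9375 * 100
= -93.75%

-93.75%


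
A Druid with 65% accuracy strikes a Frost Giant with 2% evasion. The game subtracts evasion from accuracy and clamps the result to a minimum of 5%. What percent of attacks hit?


accuracy - evasion = 65 - 2 = 63
Apply floor: max(63, 5) = 63
Hit chance = 63%

63%


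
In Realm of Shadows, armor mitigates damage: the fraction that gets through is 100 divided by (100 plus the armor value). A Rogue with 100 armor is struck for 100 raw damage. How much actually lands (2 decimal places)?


actual = 100 * 100 / (100 + 100)
= 100 * 100 / 200
= 10000 / 200
= 50.00

50.00 damage


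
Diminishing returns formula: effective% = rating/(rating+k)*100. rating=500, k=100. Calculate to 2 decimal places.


effective% = rating / (rating + k) * 100
= 500 / (500 + 100) * 100
= 500 / 600 * 100
= 0.833333 * 100
= 83.33%

83.33%


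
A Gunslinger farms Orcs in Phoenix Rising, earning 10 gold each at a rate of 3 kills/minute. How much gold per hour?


Gold per minute = 10 * 3 = 30
Gold per hour = 30 * 60 = 1800

1800 gold/hour


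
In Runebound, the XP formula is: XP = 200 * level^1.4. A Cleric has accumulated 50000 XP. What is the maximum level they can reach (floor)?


XP = 200 * level^1.4, so level = (XP / 200)^(1/1.4)
= (50000 / 200)^(1/1.4)
= 250.0^0.7143
= 51.6196
Floor: level = 51

level 51


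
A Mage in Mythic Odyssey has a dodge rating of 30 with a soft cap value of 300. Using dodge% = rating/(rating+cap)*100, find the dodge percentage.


dodge% = 30 / (30 + 300) * 100
= 30 / 330 * 100
= 0.090909 * 100
= 9.09%

9.09%


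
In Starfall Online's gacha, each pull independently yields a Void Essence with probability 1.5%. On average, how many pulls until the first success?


Expected pulls for a geometric distribution = 1/p = 100 / rate%
= 100 / 1.5
= 66.67

66.67 pulls


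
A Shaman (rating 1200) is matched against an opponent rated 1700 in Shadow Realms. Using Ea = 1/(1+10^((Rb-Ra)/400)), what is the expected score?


Elo expected score: Ea = 1/(1 + 10^((Rb-Ra)/400))
Rb - Ra = 1700 - 1200 = 500
(Rb-Ra)/400 = 500/400 = 1.25
10^1.25 = 17.782794
Ea = 1/(1 + 17.782794) = 1/18.782794 = 0.0532

0.0532


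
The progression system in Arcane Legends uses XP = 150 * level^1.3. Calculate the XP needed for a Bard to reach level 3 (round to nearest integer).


XP = 150 * level^1.3
Substitute level = 3:
XP = 150 * 3^1.3
= 150 * 4.1712
= 626

626 XP


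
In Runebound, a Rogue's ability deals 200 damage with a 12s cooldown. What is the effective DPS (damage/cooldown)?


DPS = damage / cooldown
= 200 / 12
= 16.67

16.67 DPS


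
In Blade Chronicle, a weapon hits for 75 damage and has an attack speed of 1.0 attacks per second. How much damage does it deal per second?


DPS = damage * attack_speed
= 75 * 1.0
= 75.0

75.0 DPS


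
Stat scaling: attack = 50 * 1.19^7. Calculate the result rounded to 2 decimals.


value = base * growth^level
= 50 * 1.19^7
= 50 * 3.379315
= 168.97

168.97 attack


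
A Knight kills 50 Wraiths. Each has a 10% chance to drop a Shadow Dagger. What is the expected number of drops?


Expected drops = kills * (drop_rate / 100)
= 50 * (10 / 100)
= 50 * 0.1
= 5.0

5.0 drops


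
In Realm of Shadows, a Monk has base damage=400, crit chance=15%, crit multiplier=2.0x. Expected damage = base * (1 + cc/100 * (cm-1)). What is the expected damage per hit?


E[dmg] = base * (1 + crit_chance * (crit_mult - 1))
cc as decimal = 15/100 = 0.15
cm - 1 = 2.0 - 1 = 1.0
Bonus factor = 0.15 * 1.0 = 0.15
Total multiplier = 1 + 0.15 = 1.15
Expected damage = 400 * 1.15 = 460.00

460.00 damage


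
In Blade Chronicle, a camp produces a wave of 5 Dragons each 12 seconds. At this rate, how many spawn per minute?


Spawns per minute = count * (60 / interval)
= 5 * (60 / 12)
= 5 * 5.0
= 25.0

25.0 per minute


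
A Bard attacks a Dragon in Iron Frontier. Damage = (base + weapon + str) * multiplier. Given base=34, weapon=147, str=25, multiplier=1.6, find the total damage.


Sum base + weapon + str = 34 + 147 + 25 = 206
Multiply by 1.6:
206 * 1.6 = 329.6

329.6 damage


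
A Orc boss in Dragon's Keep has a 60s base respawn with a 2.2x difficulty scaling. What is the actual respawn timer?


Respawn time = base * multiplier
= 60 * 2.2
= 132.0 seconds

132.0 seconds


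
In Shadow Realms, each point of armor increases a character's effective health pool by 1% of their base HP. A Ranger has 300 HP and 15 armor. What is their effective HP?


EHP = 300 * (1 + 15/100)
= 300 * (1 + 0.15)
= 300 * 1.15
= 345.0

345.0 EHP


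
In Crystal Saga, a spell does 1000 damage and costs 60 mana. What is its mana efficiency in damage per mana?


Efficiency = damage / mana
= 1000 / 60
= 16.67

16.67 dmg/mana


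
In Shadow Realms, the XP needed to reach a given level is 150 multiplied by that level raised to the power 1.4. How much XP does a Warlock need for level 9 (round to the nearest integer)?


XP = 150 * level^1.4
Substitute level = 9:
XP = 150 * 9^1.4
= 150 * 21.674
= 3251

3251 XP


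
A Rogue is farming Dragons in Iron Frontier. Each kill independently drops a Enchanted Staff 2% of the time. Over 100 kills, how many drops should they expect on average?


Expected drops = kills * (drop_rate / 100)
= 100 * (2 / 100)
= 100 * 0.02
= 2.0

2.0 drops


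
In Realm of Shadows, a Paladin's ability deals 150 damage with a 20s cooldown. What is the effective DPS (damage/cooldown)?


DPS = damage / cooldown
= 150 / 20
= 7.50

7.50 DPS


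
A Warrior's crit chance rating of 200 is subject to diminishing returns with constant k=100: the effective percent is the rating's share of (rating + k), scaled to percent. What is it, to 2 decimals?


effective% = rating / (rating + k) * 100
= 200 / (200 + 100) * 100
= 200 / 300 * 100
= 0.666667 * 100
= 66.67%

66.67%


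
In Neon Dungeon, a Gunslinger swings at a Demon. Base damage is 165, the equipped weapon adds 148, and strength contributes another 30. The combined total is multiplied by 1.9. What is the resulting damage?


Sum base + weapon + str = 165 + 148 + 30 = 343
Multiply by 1.9:
343 * 1.9 = 651.7

651.7 damage


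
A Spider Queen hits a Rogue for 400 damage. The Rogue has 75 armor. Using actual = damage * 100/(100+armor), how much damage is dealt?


actual = 400 * 100 / (100 + 75)
= 400 * 100 / 175
= 40000 / 175
= 228.57

228.57 damage
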